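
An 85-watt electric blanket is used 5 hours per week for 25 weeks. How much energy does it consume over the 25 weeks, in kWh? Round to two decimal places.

10.63 kWh

Runtime = 5 h/week × 25 weeks = 125 h
Energy = 0.085 kW × 125 h = 10.625 kWh ≈ 10.63 kWh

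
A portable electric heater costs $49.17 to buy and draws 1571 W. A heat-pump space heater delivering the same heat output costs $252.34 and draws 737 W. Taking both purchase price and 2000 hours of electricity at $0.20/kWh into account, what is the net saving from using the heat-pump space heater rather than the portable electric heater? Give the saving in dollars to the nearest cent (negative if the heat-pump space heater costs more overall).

$130.43

portable electric heater: $49.17 + (1571/1000) kW × 2000 h × $0.20 = $49.17 + $628.4 = $677.57
heat-pump space heater: $252.34 + (737/1000) kW × 2000 h × $0.20 = $252.34 + $294.8 = $547.14
Saving = $677.57 − $547.14 = $130.43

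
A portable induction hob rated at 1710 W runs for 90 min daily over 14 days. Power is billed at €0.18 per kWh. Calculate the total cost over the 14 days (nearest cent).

Runtime = 90 min × 14 = 1260 min = 21 h
Energy = 1.71 kW × 21 h = 35.91 kWh
Cost = 35.91 kWh × €0.18/kWh = €6.46

€6.46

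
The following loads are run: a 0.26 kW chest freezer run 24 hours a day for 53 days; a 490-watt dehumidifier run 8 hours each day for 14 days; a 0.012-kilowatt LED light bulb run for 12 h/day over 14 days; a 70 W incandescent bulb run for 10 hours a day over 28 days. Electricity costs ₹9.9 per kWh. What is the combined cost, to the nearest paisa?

chest freezer: Runtime = 24 h × 53 = 1272 h
chest freezer: 0.26 kW × 1272 h = 330.72 kWh
dehumidifier: Runtime = 8 h/day × 14 days = 112 h
dehumidifier: 0.49 kW × 112 h = 54.88 kWh
LED light bulb: Runtime = 12 h/day × 14 days = 168 h
LED light bulb: 0.012 kW × 168 h = 2.016 kWh
incandescent bulb: Runtime = 10 h/day × 28 days = 280 h
incandescent bulb: 0.07 kW × 280 h = 19.6 kWh
Total energy = 407.216 kWh
Cost = 407.216 × ₹9.9 = ₹4031.44

₹4031.44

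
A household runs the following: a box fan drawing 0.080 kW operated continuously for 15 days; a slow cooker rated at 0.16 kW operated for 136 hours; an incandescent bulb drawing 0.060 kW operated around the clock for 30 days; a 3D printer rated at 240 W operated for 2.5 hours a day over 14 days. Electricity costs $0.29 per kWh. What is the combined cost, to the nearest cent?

$29.63

box fan: Runtime = 24 h × 15 = 360 h
box fan: 0.08 kW × 360 h = 28.8 kWh
slow cooker: 0.16 kW × 136 h = 21.76 kWh
incandescent bulb: Runtime = 24 h × 30 = 720 h
incandescent bulb: 0.06 kW × 720 h = 43.2 kWh
3D printer: Runtime = 2.5 h/day × 14 days = 35 h
3D printer: 0.24 kW × 35 h = 8.4 kWh
Total energy = 102.16 kWh
Cost = 102.16 × $0.29 = $29.63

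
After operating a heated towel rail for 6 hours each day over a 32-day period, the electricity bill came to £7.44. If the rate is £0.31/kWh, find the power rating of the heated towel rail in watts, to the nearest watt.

125 W

Energy = £7.44 ÷ £0.31/kWh = 24 kWh
Runtime = 6 h/day × 32 days = 192 h
Power = 24 kWh ÷ 192 h = 0.125 kW = 125 W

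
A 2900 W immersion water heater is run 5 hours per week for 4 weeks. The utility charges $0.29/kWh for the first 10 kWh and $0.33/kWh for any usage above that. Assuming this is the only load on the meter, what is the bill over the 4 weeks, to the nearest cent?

Runtime = 5 h/week × 4 weeks = 20 h
Energy = 2.9 kW × 20 h = 58 kWh
Tier 1 (0–10 kWh): 10 × $0.29 = $2.9
Above 10 kWh: 48 × $0.33 = $15.84
Bill = $18.74

$18.74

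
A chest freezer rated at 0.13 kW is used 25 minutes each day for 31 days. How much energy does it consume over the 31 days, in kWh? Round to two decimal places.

1.68 kWh

Runtime = 25 min × 31 = 775 min = 12.916666… h
Energy = 0.13 kW × 12.916666… h = 1.679166… kWh ≈ 1.68 kWh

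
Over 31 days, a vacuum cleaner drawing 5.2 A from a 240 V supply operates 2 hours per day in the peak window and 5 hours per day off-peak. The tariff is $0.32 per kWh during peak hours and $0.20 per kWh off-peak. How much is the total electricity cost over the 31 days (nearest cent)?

Power = 5.2 A × 240 V = 1248 W = 1.248 kW
Peak energy = 1.248 kW × 2 h × 31 = 77.376 kWh
Off-peak energy = 1.248 kW × 5 h × 31 = 193.44 kWh
Cost = 77.376 × $0.32 + 193.44 × $0.20 = $24.76032 + $38.688 = $63.45

$63.45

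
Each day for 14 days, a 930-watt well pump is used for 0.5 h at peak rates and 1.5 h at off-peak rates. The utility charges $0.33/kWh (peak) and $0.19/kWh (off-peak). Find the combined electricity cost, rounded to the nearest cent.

$5.86

Peak energy = 0.93 kW × 0.5 h × 14 = 6.51 kWh
Off-peak energy = 0.93 kW × 1.5 h × 14 = 19.53 kWh
Cost = 6.51 × $0.33 + 19.53 × $0.19 = $2.1483 + $3.7107 = $5.86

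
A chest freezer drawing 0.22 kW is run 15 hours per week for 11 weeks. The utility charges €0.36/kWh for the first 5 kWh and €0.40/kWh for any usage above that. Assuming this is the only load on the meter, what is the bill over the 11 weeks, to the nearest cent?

€14.32

Runtime = 15 h/week × 11 weeks = 165 h
Energy = 0.22 kW × 165 h = 36.3 kWh
Tier 1 (0–5 kWh): 5 × €0.36 = €1.8
Above 5 kWh: 31.3 × €0.40 = €12.52
Bill = €14.32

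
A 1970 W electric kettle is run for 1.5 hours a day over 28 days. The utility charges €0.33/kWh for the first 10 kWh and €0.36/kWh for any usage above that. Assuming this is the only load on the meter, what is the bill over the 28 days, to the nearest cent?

€29.49

Runtime = 1.5 h/day × 28 days = 42 h
Energy = 1.97 kW × 42 h = 82.74 kWh
Tier 1 (0–10 kWh): 10 × €0.33 = €3.3
Above 10 kWh: 72.74 × €0.36 = €26.1864
Bill = €29.49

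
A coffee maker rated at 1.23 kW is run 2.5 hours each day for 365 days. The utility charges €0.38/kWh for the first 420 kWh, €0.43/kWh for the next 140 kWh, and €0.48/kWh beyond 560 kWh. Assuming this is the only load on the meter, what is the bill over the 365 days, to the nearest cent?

€489.74

Runtime = 2.5 h/day × 365 days = 912.5 h
Energy = 1.23 kW × 912.5 h = 1122.375 kWh
Tier 1 (0–420 kWh): 420 × €0.38 = €159.6
Tier 2 (420–560 kWh): 140 × €0.43 = €60.2
Above 560 kWh: 562.375 × €0.48 = €269.94
Bill = €489.74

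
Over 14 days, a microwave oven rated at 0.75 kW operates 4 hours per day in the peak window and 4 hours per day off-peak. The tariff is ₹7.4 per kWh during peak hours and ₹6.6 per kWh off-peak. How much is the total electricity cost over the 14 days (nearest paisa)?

Peak energy = 0.75 kW × 4 h × 14 = 42 kWh
Off-peak energy = 0.75 kW × 4 h × 14 = 42 kWh
Cost = 42 × ₹7.4 + 42 × ₹6.6 = ₹310.8 + ₹277.2 = ₹588.00

₹588.00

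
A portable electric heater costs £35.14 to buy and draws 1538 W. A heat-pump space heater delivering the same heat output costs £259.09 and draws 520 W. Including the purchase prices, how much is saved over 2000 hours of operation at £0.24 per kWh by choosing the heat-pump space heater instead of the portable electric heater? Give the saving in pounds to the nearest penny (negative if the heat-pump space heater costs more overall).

portable electric heater: £35.14 + (1538/1000) kW × 2000 h × £0.24 = £35.14 + £738.24 = £773.38
heat-pump space heater: £259.09 + (520/1000) kW × 2000 h × £0.24 = £259.09 + £249.6 = £508.69
Saving = £773.38 − £508.69 = £264.69

£264.69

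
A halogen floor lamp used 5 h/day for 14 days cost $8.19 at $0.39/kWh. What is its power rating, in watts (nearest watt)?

300 W

Energy = $8.19 ÷ $0.39/kWh = 21 kWh
Runtime = 5 h/day × 14 days = 70 h
Power = 21 kWh ÷ 70 h = 0.3 kW = 300 W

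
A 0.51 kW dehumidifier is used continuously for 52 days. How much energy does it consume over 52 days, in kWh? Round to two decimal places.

636.48 kWh

Runtime = 24 h × 52 = 1248 h
Energy = 0.51 kW × 1248 h = 636.48 kWh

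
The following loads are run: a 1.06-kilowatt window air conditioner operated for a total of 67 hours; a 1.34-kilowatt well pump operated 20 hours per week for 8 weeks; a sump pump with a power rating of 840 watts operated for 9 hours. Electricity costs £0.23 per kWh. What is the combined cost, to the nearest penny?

£67.39

window air conditioner: 1.06 kW × 67 h = 71.02 kWh
well pump: Runtime = 20 h/week × 8 weeks = 160 h
well pump: 1.34 kW × 160 h = 214.4 kWh
sump pump: 0.84 kW × 9 h = 7.56 kWh
Total energy = 292.98 kWh
Cost = 292.98 × £0.23 = £67.39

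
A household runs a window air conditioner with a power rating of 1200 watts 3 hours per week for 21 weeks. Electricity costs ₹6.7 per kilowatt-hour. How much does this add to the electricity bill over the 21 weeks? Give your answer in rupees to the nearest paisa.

Runtime = 3 h/week × 21 weeks = 63 h
Energy = 1.2 kW × 63 h = 75.6 kWh
Cost = 75.6 kWh × ₹6.7/kWh = ₹506.52

₹506.52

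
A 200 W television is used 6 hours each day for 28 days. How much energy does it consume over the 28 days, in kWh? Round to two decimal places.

Runtime = 6 h/day × 28 days = 168 h
Energy = 0.2 kW × 168 h = 33.6 kWh

33.60 kWh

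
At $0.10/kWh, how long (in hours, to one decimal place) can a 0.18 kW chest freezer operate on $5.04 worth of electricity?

280.0 h

Energy available = $5.04 ÷ $0.10/kWh = 50.4 kWh
Hours = 50.4 kWh ÷ 0.18 kW = 280.0 h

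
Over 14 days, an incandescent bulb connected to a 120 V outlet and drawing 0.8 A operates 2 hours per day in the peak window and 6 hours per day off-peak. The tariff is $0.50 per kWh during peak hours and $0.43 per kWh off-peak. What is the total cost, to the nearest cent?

Power = 0.8 A × 120 V = 96 W = 0.096 kW
Peak energy = 0.096 kW × 2 h × 14 = 2.688 kWh
Off-peak energy = 0.096 kW × 6 h × 14 = 8.064 kWh
Cost = 2.688 × $0.50 + 8.064 × $0.43 = $1.344 + $3.46752 = $4.81

$4.81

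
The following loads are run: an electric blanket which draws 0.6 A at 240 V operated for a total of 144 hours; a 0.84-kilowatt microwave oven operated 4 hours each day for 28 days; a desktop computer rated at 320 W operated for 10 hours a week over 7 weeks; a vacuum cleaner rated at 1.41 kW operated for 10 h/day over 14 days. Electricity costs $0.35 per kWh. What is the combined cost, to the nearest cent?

electric blanket: Power = 0.6 A × 240 V = 144 W = 0.144 kW
electric blanket: 0.144 kW × 144 h = 20.736 kWh
microwave oven: Runtime = 4 h/day × 28 days = 112 h
microwave oven: 0.84 kW × 112 h = 94.08 kWh
desktop computer: Runtime = 10 h/week × 7 weeks = 70 h
desktop computer: 0.32 kW × 70 h = 22.4 kWh
vacuum cleaner: Runtime = 10 h/day × 14 days = 140 h
vacuum cleaner: 1.41 kW × 140 h = 197.4 kWh
Total energy = 334.616 kWh
Cost = 334.616 × $0.35 = $117.12

$117.12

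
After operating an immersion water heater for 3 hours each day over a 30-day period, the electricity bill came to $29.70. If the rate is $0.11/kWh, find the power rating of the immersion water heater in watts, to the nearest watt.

Energy = $29.70 ÷ $0.11/kWh = 270 kWh
Runtime = 3 h/day × 30 days = 90 h
Power = 270 kWh ÷ 90 h = 3 kW = 3000 W

3000 W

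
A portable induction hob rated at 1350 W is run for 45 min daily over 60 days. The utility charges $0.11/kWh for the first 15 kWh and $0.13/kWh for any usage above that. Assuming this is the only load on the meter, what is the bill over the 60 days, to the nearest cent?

$7.60

Runtime = 45 min × 60 = 2700 min = 45 h
Energy = 1.35 kW × 45 h = 60.75 kWh
Tier 1 (0–15 kWh): 15 × $0.11 = $1.65
Above 15 kWh: 45.75 × $0.13 = $5.9475
Bill = $7.60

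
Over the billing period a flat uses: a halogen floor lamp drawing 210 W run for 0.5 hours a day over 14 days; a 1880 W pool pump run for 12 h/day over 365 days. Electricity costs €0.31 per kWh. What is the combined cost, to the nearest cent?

€2553.12

halogen floor lamp: Runtime = 0.5 h/day × 14 days = 7 h
halogen floor lamp: 0.21 kW × 7 h = 1.47 kWh
pool pump: Runtime = 12 h/day × 365 days = 4380 h
pool pump: 1.88 kW × 4380 h = 8234.4 kWh
Total energy = 8235.87 kWh
Cost = 8235.87 × €0.31 = €2553.12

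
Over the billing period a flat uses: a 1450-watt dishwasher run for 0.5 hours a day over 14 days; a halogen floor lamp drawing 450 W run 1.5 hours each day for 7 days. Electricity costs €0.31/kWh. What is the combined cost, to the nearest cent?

€4.61

dishwasher: Runtime = 0.5 h/day × 14 days = 7 h
dishwasher: 1.45 kW × 7 h = 10.15 kWh
halogen floor lamp: Runtime = 1.5 h/day × 7 days = 10.5 h
halogen floor lamp: 0.45 kW × 10.5 h = 4.725 kWh
Total energy = 14.875 kWh
Cost = 14.875 × €0.31 = €4.61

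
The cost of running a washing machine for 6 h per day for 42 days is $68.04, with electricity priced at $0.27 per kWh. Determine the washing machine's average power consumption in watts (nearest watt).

1000 W

Energy = $68.04 ÷ $0.27/kWh = 252 kWh
Runtime = 6 h/day × 42 days = 252 h
Power = 252 kWh ÷ 252 h = 1 kW = 1000 W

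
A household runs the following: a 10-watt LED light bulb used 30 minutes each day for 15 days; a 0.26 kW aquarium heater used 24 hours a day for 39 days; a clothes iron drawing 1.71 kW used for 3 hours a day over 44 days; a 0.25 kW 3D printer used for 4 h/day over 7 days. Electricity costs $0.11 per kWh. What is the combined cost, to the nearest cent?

LED light bulb: Runtime = 30 min × 15 = 450 min = 7.5 h
LED light bulb: 0.01 kW × 7.5 h = 0.075 kWh
aquarium heater: Runtime = 24 h × 39 = 936 h
aquarium heater: 0.26 kW × 936 h = 243.36 kWh
clothes iron: Runtime = 3 h/day × 44 days = 132 h
clothes iron: 1.71 kW × 132 h = 225.72 kWh
3D printer: Runtime = 4 h/day × 7 days = 28 h
3D printer: 0.25 kW × 28 h = 7 kWh
Total energy = 476.155 kWh
Cost = 476.155 × $0.11 = $52.38

$52.38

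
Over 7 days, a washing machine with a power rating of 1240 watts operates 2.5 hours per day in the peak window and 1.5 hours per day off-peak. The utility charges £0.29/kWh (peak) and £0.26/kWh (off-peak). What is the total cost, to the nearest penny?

Peak energy = 1.24 kW × 2.5 h × 7 = 21.7 kWh
Off-peak energy = 1.24 kW × 1.5 h × 7 = 13.02 kWh
Cost = 21.7 × £0.29 + 13.02 × £0.26 = £6.293 + £3.3852 = £9.68

£9.68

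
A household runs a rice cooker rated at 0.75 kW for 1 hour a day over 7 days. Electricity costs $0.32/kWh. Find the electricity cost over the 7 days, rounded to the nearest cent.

Runtime = 1 h/day × 7 days = 7 h
Energy = 0.75 kW × 7 h = 5.25 kWh
Cost = 5.25 kWh × $0.32/kWh = $1.68

$1.68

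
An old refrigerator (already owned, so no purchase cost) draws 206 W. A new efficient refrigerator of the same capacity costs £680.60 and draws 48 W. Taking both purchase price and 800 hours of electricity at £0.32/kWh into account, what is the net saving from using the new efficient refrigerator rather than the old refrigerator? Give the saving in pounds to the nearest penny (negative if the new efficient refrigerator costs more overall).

-£640.15

old refrigerator: £0.00 + (206/1000) kW × 800 h × £0.32 = £0.00 + £52.736 = £52.736
new efficient refrigerator: £680.60 + (48/1000) kW × 800 h × £0.32 = £680.60 + £12.288 = £692.888
Saving = £52.736 − £692.888 = −£640.152 → -£640.15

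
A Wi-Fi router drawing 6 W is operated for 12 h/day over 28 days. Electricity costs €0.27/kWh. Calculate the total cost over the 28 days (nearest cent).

€0.54

Runtime = 12 h/day × 28 days = 336 h
Energy = 0.006 kW × 336 h = 2.016 kWh
Cost = 2.016 kWh × €0.27/kWh = €0.54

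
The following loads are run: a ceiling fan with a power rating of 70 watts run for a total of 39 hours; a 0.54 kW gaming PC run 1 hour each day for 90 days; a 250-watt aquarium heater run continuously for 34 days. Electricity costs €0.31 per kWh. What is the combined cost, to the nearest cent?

ceiling fan: 0.07 kW × 39 h = 2.73 kWh
gaming PC: Runtime = 1 h/day × 90 days = 90 h
gaming PC: 0.54 kW × 90 h = 48.6 kWh
aquarium heater: Runtime = 24 h × 34 = 816 h
aquarium heater: 0.25 kW × 816 h = 204 kWh
Total energy = 255.33 kWh
Cost = 255.33 × €0.31 = €79.15

€79.15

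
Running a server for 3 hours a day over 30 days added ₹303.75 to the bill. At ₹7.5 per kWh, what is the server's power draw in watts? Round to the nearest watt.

450 W

Energy = ₹303.75 ÷ ₹7.5/kWh = 40.5 kWh
Runtime = 3 h/day × 30 days = 90 h
Power = 40.5 kWh ÷ 90 h = 0.45 kW = 450 W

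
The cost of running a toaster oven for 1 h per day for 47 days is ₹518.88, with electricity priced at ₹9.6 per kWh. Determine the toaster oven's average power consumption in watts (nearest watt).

1150 W

Energy = ₹518.88 ÷ ₹9.6/kWh = 54.05 kWh
Runtime = 1 h/day × 47 days = 47 h
Power = 54.05 kWh ÷ 47 h = 1.15 kW = 1150 W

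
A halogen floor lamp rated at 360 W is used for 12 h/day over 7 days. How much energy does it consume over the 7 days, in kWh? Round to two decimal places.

Runtime = 12 h/day × 7 days = 84 h
Energy = 0.36 kW × 84 h = 30.24 kWh

30.24 kWh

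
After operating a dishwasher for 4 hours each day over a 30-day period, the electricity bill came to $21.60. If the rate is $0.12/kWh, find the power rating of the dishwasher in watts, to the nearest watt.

Energy = $21.60 ÷ $0.12/kWh = 180 kWh
Runtime = 4 h/day × 30 days = 120 h
Power = 180 kWh ÷ 120 h = 1.5 kW = 1500 W

1500 W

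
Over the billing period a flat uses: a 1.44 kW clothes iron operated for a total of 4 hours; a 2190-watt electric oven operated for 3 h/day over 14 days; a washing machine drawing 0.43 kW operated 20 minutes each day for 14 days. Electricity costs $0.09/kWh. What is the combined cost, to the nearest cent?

clothes iron: 1.44 kW × 4 h = 5.76 kWh
electric oven: Runtime = 3 h/day × 14 days = 42 h
electric oven: 2.19 kW × 42 h = 91.98 kWh
washing machine: Runtime = 20 min × 14 = 280 min = 4.666666… h
washing machine: 0.43 kW × 4.666666… h = 2.006666… kWh
Total energy = 99.746666… kWh
Cost = 99.746666… × $0.09 = $8.98

$8.98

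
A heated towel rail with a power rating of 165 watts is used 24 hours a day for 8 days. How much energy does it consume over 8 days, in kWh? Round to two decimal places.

31.68 kWh

Runtime = 24 h × 8 = 192 h
Energy = 0.165 kW × 192 h = 31.68 kWh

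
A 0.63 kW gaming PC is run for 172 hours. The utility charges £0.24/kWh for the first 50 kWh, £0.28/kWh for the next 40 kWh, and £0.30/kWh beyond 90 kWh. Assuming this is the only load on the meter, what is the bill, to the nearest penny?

Energy = 0.63 kW × 172 h = 108.36 kWh
Tier 1 (0–50 kWh): 50 × £0.24 = £12
Tier 2 (50–90 kWh): 40 × £0.28 = £11.2
Above 90 kWh: 18.36 × £0.30 = £5.508
Bill = £28.71

£28.71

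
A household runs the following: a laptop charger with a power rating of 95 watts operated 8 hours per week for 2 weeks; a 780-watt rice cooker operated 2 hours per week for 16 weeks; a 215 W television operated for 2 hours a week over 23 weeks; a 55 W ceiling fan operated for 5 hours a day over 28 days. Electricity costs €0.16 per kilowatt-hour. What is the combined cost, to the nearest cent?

€7.05

laptop charger: Runtime = 8 h/week × 2 weeks = 16 h
laptop charger: 0.095 kW × 16 h = 1.52 kWh
rice cooker: Runtime = 2 h/week × 16 weeks = 32 h
rice cooker: 0.78 kW × 32 h = 24.96 kWh
television: Runtime = 2 h/week × 23 weeks = 46 h
television: 0.215 kW × 46 h = 9.89 kWh
ceiling fan: Runtime = 5 h/day × 28 days = 140 h
ceiling fan: 0.055 kW × 140 h = 7.7 kWh
Total energy = 44.07 kWh
Cost = 44.07 × €0.16 = €7.05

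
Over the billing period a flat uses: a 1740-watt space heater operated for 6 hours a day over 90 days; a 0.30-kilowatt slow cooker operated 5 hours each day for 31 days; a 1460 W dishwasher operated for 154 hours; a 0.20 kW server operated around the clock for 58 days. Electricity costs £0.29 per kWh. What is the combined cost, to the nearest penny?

space heater: Runtime = 6 h/day × 90 days = 540 h
space heater: 1.74 kW × 540 h = 939.6 kWh
slow cooker: Runtime = 5 h/day × 31 days = 155 h
slow cooker: 0.3 kW × 155 h = 46.5 kWh
dishwasher: 1.46 kW × 154 h = 224.84 kWh
server: Runtime = 24 h × 58 = 1392 h
server: 0.2 kW × 1392 h = 278.4 kWh
Total energy = 1489.34 kWh
Cost = 1489.34 × £0.29 = £431.91

£431.91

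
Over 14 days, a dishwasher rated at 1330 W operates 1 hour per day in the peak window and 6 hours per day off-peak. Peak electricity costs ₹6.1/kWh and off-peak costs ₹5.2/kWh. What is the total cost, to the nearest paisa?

₹694.53

Peak energy = 1.33 kW × 1 h × 14 = 18.62 kWh
Off-peak energy = 1.33 kW × 6 h × 14 = 111.72 kWh
Cost = 18.62 × ₹6.1 + 111.72 × ₹5.2 = ₹113.582 + ₹580.944 = ₹694.53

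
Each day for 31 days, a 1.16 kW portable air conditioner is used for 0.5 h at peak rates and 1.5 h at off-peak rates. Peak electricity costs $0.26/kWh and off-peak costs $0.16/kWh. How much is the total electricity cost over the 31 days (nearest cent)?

$13.31

Peak energy = 1.16 kW × 0.5 h × 31 = 17.98 kWh
Off-peak energy = 1.16 kW × 1.5 h × 31 = 53.94 kWh
Cost = 17.98 × $0.26 + 53.94 × $0.16 = $4.6748 + $8.6304 = $13.31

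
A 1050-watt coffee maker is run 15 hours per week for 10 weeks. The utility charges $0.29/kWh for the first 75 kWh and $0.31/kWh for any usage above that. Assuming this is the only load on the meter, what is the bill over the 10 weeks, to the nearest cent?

$47.33

Runtime = 15 h/week × 10 weeks = 150 h
Energy = 1.05 kW × 150 h = 157.5 kWh
Tier 1 (0–75 kWh): 75 × $0.29 = $21.75
Above 75 kWh: 82.5 × $0.31 = $25.575
Bill = $47.33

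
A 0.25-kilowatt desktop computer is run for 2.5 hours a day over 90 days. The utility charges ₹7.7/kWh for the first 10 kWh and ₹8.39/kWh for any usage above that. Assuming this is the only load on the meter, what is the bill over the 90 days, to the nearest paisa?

Runtime = 2.5 h/day × 90 days = 225 h
Energy = 0.25 kW × 225 h = 56.25 kWh
Tier 1 (0–10 kWh): 10 × ₹7.7 = ₹77
Above 10 kWh: 46.25 × ₹8.39 = ₹388.0375
Bill = ₹465.04

₹465.04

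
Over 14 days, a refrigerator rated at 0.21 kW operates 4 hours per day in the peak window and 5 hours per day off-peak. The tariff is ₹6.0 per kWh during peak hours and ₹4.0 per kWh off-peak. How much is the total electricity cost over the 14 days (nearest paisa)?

₹129.36

Peak energy = 0.21 kW × 4 h × 14 = 11.76 kWh
Off-peak energy = 0.21 kW × 5 h × 14 = 14.7 kWh
Cost = 11.76 × ₹6.0 + 14.7 × ₹4.0 = ₹70.56 + ₹58.8 = ₹129.36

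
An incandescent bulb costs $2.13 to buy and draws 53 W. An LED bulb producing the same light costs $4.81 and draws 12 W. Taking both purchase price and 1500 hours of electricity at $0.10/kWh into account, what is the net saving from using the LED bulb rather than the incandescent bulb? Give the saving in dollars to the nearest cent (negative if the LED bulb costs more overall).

incandescent bulb: $2.13 + (53/1000) kW × 1500 h × $0.10 = $2.13 + $7.95 = $10.08
LED bulb: $4.81 + (12/1000) kW × 1500 h × $0.10 = $4.81 + $1.8 = $6.61
Saving = $10.08 − $6.61 = $3.47

$3.47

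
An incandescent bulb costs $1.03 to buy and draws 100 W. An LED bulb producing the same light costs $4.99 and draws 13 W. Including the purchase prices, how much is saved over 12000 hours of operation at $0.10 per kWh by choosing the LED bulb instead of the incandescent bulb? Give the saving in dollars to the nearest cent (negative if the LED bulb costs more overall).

incandescent bulb: $1.03 + (100/1000) kW × 12000 h × $0.10 = $1.03 + $120 = $121.03
LED bulb: $4.99 + (13/1000) kW × 12000 h × $0.10 = $4.99 + $15.6 = $20.59
Saving = $121.03 − $20.59 = $100.44

$100.44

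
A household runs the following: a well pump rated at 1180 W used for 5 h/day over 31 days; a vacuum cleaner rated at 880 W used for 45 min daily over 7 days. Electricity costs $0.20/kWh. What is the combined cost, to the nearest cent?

well pump: Runtime = 5 h/day × 31 days = 155 h
well pump: 1.18 kW × 155 h = 182.9 kWh
vacuum cleaner: Runtime = 45 min × 7 = 315 min = 5.25 h
vacuum cleaner: 0.88 kW × 5.25 h = 4.62 kWh
Total energy = 187.52 kWh
Cost = 187.52 × $0.20 = $37.50

$37.50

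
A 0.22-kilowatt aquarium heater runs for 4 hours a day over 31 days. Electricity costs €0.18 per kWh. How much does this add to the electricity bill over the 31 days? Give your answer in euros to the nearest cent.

€4.91

Runtime = 4 h/day × 31 days = 124 h
Energy = 0.22 kW × 124 h = 27.28 kWh
Cost = 27.28 kWh × €0.18/kWh = €4.91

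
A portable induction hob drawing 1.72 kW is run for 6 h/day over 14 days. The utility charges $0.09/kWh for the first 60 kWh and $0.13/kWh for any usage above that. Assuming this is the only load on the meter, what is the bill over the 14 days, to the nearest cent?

$16.38

Runtime = 6 h/day × 14 days = 84 h
Energy = 1.72 kW × 84 h = 144.48 kWh
Tier 1 (0–60 kWh): 60 × $0.09 = $5.4
Above 60 kWh: 84.48 × $0.13 = $10.9824
Bill = $16.38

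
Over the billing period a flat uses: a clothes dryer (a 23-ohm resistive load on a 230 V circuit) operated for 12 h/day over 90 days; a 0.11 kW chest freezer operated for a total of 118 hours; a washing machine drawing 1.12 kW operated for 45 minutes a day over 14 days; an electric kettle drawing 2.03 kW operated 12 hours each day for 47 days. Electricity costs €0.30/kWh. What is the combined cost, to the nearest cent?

€1096.10

clothes dryer: Power = V²/R = 230²/23 = 2300 W = 2.3 kW
clothes dryer: Runtime = 12 h/day × 90 days = 1080 h
clothes dryer: 2.3 kW × 1080 h = 2484 kWh
chest freezer: 0.11 kW × 118 h = 12.98 kWh
washing machine: Runtime = 45 min × 14 = 630 min = 10.5 h
washing machine: 1.12 kW × 10.5 h = 11.76 kWh
electric kettle: Runtime = 12 h/day × 47 days = 564 h
electric kettle: 2.03 kW × 564 h = 1144.92 kWh
Total energy = 3653.66 kWh
Cost = 3653.66 × €0.30 = €1096.10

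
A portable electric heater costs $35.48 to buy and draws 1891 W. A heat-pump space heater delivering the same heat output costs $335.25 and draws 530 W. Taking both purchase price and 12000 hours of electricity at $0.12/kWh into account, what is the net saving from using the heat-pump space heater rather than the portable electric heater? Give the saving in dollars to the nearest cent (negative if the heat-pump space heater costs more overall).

$1660.07

portable electric heater: $35.48 + (1891/1000) kW × 12000 h × $0.12 = $35.48 + $2723.04 = $2758.52
heat-pump space heater: $335.25 + (530/1000) kW × 12000 h × $0.12 = $335.25 + $763.2 = $1098.45
Saving = $2758.52 − $1098.45 = $1660.07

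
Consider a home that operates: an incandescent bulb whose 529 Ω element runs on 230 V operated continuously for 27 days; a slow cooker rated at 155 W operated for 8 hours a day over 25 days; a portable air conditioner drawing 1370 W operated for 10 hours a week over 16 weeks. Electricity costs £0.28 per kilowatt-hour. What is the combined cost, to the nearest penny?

incandescent bulb: Power = V²/R = 230²/529 = 100 W = 0.1 kW
incandescent bulb: Runtime = 24 h × 27 = 648 h
incandescent bulb: 0.1 kW × 648 h = 64.8 kWh
slow cooker: Runtime = 8 h/day × 25 days = 200 h
slow cooker: 0.155 kW × 200 h = 31 kWh
portable air conditioner: Runtime = 10 h/week × 16 weeks = 160 h
portable air conditioner: 1.37 kW × 160 h = 219.2 kWh
Total energy = 315 kWh
Cost = 315 × £0.28 = £88.20

£88.20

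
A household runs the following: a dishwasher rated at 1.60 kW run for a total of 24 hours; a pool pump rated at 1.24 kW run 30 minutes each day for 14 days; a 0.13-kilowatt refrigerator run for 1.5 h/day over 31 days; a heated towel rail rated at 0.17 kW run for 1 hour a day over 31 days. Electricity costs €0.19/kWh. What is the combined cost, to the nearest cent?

€11.10

dishwasher: 1.6 kW × 24 h = 38.4 kWh
pool pump: Runtime = 30 min × 14 = 420 min = 7 h
pool pump: 1.24 kW × 7 h = 8.68 kWh
refrigerator: Runtime = 1.5 h/day × 31 days = 46.5 h
refrigerator: 0.13 kW × 46.5 h = 6.045 kWh
heated towel rail: Runtime = 1 h/day × 31 days = 31 h
heated towel rail: 0.17 kW × 31 h = 5.27 kWh
Total energy = 58.395 kWh
Cost = 58.395 × €0.19 = €11.10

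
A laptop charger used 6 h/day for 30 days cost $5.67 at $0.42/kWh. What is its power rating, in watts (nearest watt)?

75 W

Energy = $5.67 ÷ $0.42/kWh = 13.5 kWh
Runtime = 6 h/day × 30 days = 180 h
Power = 13.5 kWh ÷ 180 h = 0.075 kW = 75 W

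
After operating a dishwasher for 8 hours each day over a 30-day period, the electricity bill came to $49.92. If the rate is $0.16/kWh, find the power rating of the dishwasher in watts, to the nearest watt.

Energy = $49.92 ÷ $0.16/kWh = 312 kWh
Runtime = 8 h/day × 30 days = 240 h
Power = 312 kWh ÷ 240 h = 1.3 kW = 1300 W

1300 W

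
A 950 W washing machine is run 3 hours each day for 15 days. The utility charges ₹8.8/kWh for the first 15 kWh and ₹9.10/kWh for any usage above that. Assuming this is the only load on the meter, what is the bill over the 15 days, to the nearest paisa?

Runtime = 3 h/day × 15 days = 45 h
Energy = 0.95 kW × 45 h = 42.75 kWh
Tier 1 (0–15 kWh): 15 × ₹8.8 = ₹132
Above 15 kWh: 27.75 × ₹9.10 = ₹252.525
Bill = ₹384.53

₹384.53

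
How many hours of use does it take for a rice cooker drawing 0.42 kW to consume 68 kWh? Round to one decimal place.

Hours = 68 kWh ÷ 0.42 kW = 161.9 h

161.9 h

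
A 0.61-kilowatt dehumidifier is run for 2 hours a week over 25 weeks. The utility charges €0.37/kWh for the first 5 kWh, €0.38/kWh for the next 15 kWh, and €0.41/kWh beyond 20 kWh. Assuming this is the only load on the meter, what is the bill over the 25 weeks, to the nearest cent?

Runtime = 2 h/week × 25 weeks = 50 h
Energy = 0.61 kW × 50 h = 30.5 kWh
Tier 1 (0–5 kWh): 5 × €0.37 = €1.85
Tier 2 (5–20 kWh): 15 × €0.38 = €5.7
Above 20 kWh: 10.5 × €0.41 = €4.305
Bill = €11.86

€11.86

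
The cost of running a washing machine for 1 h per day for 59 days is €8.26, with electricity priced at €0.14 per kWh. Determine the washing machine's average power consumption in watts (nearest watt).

1000 W

Energy = €8.26 ÷ €0.14/kWh = 59 kWh
Runtime = 1 h/day × 59 days = 59 h
Power = 59 kWh ÷ 59 h = 1 kW = 1000 W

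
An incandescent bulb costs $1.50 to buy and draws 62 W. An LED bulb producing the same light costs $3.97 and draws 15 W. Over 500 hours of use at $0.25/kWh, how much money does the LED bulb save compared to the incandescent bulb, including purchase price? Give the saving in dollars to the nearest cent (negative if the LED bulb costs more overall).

incandescent bulb: $1.50 + (62/1000) kW × 500 h × $0.25 = $1.50 + $7.75 = $9.25
LED bulb: $3.97 + (15/1000) kW × 500 h × $0.25 = $3.97 + $1.875 = $5.845
Saving = $9.25 − $5.845 = $3.405 → $3.41

$3.41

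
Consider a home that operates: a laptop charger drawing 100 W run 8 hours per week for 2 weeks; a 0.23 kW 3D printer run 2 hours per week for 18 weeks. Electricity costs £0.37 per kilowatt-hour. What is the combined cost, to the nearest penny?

£3.66

laptop charger: Runtime = 8 h/week × 2 weeks = 16 h
laptop charger: 0.1 kW × 16 h = 1.6 kWh
3D printer: Runtime = 2 h/week × 18 weeks = 36 h
3D printer: 0.23 kW × 36 h = 8.28 kWh
Total energy = 9.88 kWh
Cost = 9.88 × £0.37 = £3.66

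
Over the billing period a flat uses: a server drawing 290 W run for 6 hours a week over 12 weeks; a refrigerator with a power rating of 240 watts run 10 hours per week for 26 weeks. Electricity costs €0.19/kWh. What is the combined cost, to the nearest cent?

server: Runtime = 6 h/week × 12 weeks = 72 h
server: 0.29 kW × 72 h = 20.88 kWh
refrigerator: Runtime = 10 h/week × 26 weeks = 260 h
refrigerator: 0.24 kW × 260 h = 62.4 kWh
Total energy = 83.28 kWh
Cost = 83.28 × €0.19 = €15.82

€15.82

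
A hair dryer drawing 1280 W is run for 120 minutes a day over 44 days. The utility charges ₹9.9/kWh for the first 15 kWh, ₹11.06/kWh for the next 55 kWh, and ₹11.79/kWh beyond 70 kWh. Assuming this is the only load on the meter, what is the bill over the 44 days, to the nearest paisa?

Runtime = 120 min × 44 = 5280 min = 88 h
Energy = 1.28 kW × 88 h = 112.64 kWh
Tier 1 (0–15 kWh): 15 × ₹9.9 = ₹148.5
Tier 2 (15–70 kWh): 55 × ₹11.06 = ₹608.3
Above 70 kWh: 42.64 × ₹11.79 = ₹502.7256
Bill = ₹1259.53

₹1259.53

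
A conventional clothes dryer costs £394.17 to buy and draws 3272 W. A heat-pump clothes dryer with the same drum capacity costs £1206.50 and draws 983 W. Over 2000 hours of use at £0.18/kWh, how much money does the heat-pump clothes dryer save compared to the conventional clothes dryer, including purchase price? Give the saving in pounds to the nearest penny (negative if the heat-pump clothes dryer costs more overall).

£11.71

conventional clothes dryer: £394.17 + (3272/1000) kW × 2000 h × £0.18 = £394.17 + £1177.92 = £1572.09
heat-pump clothes dryer: £1206.50 + (983/1000) kW × 2000 h × £0.18 = £1206.50 + £353.88 = £1560.38
Saving = £1572.09 − £1560.38 = £11.71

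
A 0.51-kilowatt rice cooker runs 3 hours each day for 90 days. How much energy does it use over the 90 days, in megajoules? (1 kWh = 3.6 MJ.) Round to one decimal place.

495.7 MJ

Runtime = 3 h/day × 90 days = 270 h
Energy = 0.51 kW × 270 h = 137.7 kWh
= 137.7 × 3.6 MJ = 495.7 MJ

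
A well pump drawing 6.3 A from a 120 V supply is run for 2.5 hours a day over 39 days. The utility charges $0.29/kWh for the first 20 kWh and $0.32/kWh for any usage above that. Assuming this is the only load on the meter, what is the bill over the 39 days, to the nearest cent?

$22.99

Power = 6.3 A × 120 V = 756 W = 0.756 kW
Runtime = 2.5 h/day × 39 days = 97.5 h
Energy = 0.756 kW × 97.5 h = 73.71 kWh
Tier 1 (0–20 kWh): 20 × $0.29 = $5.8
Above 20 kWh: 53.71 × $0.32 = $17.1872
Bill = $22.99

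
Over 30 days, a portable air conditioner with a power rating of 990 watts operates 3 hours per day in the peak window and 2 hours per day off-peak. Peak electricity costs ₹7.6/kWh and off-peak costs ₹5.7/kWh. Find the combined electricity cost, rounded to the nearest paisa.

₹1015.74

Peak energy = 0.99 kW × 3 h × 30 = 89.1 kWh
Off-peak energy = 0.99 kW × 2 h × 30 = 59.4 kWh
Cost = 89.1 × ₹7.6 + 59.4 × ₹5.7 = ₹677.16 + ₹338.58 = ₹1015.74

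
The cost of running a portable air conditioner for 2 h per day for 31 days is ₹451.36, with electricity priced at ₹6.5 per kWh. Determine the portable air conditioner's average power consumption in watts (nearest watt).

Energy = ₹451.36 ÷ ₹6.5/kWh = 69.44 kWh
Runtime = 2 h/day × 31 days = 62 h
Power = 69.44 kWh ÷ 62 h = 1.12 kW = 1120 W

1120 W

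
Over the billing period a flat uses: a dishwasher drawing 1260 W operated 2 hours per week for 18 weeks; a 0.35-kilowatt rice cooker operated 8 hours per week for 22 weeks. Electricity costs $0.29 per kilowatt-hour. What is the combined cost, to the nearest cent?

$31.02

dishwasher: Runtime = 2 h/week × 18 weeks = 36 h
dishwasher: 1.26 kW × 36 h = 45.36 kWh
rice cooker: Runtime = 8 h/week × 22 weeks = 176 h
rice cooker: 0.35 kW × 176 h = 61.6 kWh
Total energy = 106.96 kWh
Cost = 106.96 × $0.29 = $31.02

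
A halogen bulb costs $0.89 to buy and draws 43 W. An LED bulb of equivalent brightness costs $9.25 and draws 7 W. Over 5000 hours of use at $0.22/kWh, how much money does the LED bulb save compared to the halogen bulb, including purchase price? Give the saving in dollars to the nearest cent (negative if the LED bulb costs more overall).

halogen bulb: $0.89 + (43/1000) kW × 5000 h × $0.22 = $0.89 + $47.3 = $48.19
LED bulb: $9.25 + (7/1000) kW × 5000 h × $0.22 = $9.25 + $7.7 = $16.95
Saving = $48.19 − $16.95 = $31.24

$31.24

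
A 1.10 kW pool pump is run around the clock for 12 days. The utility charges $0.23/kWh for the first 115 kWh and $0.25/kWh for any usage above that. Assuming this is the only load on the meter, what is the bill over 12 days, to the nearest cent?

$76.90

Runtime = 24 h × 12 = 288 h
Energy = 1.1 kW × 288 h = 316.8 kWh
Tier 1 (0–115 kWh): 115 × $0.23 = $26.45
Above 115 kWh: 201.8 × $0.25 = $50.45
Bill = $76.90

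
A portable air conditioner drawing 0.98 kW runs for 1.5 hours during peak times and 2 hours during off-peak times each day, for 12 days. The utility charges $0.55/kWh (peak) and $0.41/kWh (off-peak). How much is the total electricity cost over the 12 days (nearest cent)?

$19.35

Peak energy = 0.98 kW × 1.5 h × 12 = 17.64 kWh
Off-peak energy = 0.98 kW × 2 h × 12 = 23.52 kWh
Cost = 17.64 × $0.55 + 23.52 × $0.41 = $9.702 + $9.6432 = $19.35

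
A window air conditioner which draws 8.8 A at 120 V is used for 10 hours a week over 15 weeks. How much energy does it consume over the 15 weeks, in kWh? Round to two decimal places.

Power = 8.8 A × 120 V = 1056 W = 1.056 kW
Runtime = 10 h/week × 15 weeks = 150 h
Energy = 1.056 kW × 150 h = 158.4 kWh

158.40 kWh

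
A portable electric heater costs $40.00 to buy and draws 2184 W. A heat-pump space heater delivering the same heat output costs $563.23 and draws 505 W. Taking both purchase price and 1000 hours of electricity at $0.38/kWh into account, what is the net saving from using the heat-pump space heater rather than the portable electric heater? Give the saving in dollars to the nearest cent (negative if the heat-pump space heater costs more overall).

$114.79

portable electric heater: $40.00 + (2184/1000) kW × 1000 h × $0.38 = $40.00 + $829.92 = $869.92
heat-pump space heater: $563.23 + (505/1000) kW × 1000 h × $0.38 = $563.23 + $191.9 = $755.13
Saving = $869.92 − $755.13 = $114.79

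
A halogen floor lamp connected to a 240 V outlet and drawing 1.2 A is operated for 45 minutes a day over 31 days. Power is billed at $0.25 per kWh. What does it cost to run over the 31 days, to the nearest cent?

$1.67

Power = 1.2 A × 240 V = 288 W = 0.288 kW
Runtime = 45 min × 31 = 1395 min = 23.25 h
Energy = 0.288 kW × 23.25 h = 6.696 kWh
Cost = 6.696 kWh × $0.25/kWh = $1.67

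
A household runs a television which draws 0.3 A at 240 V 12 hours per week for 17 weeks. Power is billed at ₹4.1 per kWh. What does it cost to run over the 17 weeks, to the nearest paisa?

₹60.22

Power = 0.3 A × 240 V = 72 W = 0.072 kW
Runtime = 12 h/week × 17 weeks = 204 h
Energy = 0.072 kW × 204 h = 14.688 kWh
Cost = 14.688 kWh × ₹4.1/kWh = ₹60.22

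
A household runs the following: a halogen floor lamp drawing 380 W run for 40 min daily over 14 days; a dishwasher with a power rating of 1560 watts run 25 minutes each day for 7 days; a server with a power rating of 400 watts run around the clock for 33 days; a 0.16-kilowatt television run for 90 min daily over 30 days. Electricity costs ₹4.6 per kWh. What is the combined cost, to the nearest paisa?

₹1527.64

halogen floor lamp: Runtime = 40 min × 14 = 560 min = 9.333333… h
halogen floor lamp: 0.38 kW × 9.333333… h = 3.546666… kWh
dishwasher: Runtime = 25 min × 7 = 175 min = 2.916666… h
dishwasher: 1.56 kW × 2.916666… h = 4.55 kWh
server: Runtime = 24 h × 33 = 792 h
server: 0.4 kW × 792 h = 316.8 kWh
television: Runtime = 90 min × 30 = 2700 min = 45 h
television: 0.16 kW × 45 h = 7.2 kWh
Total energy = 332.096666… kWh
Cost = 332.096666… × ₹4.6 = ₹1527.64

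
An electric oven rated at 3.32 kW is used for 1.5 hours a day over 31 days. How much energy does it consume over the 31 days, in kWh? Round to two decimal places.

Runtime = 1.5 h/day × 31 days = 46.5 h
Energy = 3.32 kW × 46.5 h = 154.38 kWh

154.38 kWh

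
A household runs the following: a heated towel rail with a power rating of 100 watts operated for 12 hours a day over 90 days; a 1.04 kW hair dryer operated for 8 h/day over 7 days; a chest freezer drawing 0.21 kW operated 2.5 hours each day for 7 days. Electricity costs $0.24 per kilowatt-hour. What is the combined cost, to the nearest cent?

$40.78

heated towel rail: Runtime = 12 h/day × 90 days = 1080 h
heated towel rail: 0.1 kW × 1080 h = 108 kWh
hair dryer: Runtime = 8 h/day × 7 days = 56 h
hair dryer: 1.04 kW × 56 h = 58.24 kWh
chest freezer: Runtime = 2.5 h/day × 7 days = 17.5 h
chest freezer: 0.21 kW × 17.5 h = 3.675 kWh
Total energy = 169.915 kWh
Cost = 169.915 × $0.24 = $40.78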